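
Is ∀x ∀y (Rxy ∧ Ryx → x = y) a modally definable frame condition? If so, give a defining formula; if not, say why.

Not modally definable

Modal frame validity is preserved under surjective bounded morphisms.
The 4-cycle (worlds 0,1,2,3 with 0→1→2→3→0) is antisymmetric. Sending even-indexed worlds to a and odd-indexed worlds to b is a surjective bounded morphism onto the two-world frame with a↔b, which is not antisymmetric.
So the class is not modally definable.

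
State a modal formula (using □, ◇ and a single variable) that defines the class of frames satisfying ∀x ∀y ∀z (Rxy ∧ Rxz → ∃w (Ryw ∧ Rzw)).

◇□ψ → □◇ψ

This is convergence; the standard corresponding axiom is .2: ◇□ψ → □◇ψ.
Suppose ◇□ψ→□◇ψ is valid. Take Rxy, Rxz and set V(ψ)={w : Ryw}. Then □ψ at y so ◇□ψ at x, so □◇ψ at x, so ◇ψ at z, giving w with Rzw and Ryw.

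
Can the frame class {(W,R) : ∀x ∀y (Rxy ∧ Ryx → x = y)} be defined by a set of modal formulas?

If a class were modally definable it would be closed under surjective bounded morphisms (Goldblatt–Thomason).
The 6-cycle (worlds s,t,u,v,w,x with s→t→u→v→w→x→s) is antisymmetric. Sending even-indexed worlds to a and odd-indexed worlds to b is a surjective bounded morphism onto the two-world frame with a↔b, which is not antisymmetric.
So no modal formula (or set of formulas) defines exactly the antisymmetric frames.

Not modally definable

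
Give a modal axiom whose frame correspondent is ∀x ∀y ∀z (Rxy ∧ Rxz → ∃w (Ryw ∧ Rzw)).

◇□ψ → □◇ψ

A defining formula is ◇□ψ → □◇ψ (the .2 axiom).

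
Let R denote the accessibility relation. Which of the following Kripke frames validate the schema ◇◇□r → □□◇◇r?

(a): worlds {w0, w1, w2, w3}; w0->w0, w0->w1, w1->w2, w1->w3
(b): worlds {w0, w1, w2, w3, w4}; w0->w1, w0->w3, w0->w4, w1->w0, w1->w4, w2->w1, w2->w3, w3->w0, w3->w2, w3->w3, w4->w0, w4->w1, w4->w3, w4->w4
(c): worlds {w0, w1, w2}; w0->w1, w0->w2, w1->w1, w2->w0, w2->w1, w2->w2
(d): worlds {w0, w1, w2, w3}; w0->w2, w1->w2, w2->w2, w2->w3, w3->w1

(b), (c)

Frame correspondent (Sahlqvist): ∀x ∀y ∀z ((xR²y ∧ xR²z) → ∃w (yRw ∧ zR²w)) — i.e. a generalized confluence (Geach) condition.
(a): fails — w0R²w0, w0R²w1 but no w with w0Rw and w1R²w.
(b): satisfies the condition.
(c): satisfies the condition.
(d): fails — w0R²w3, w0R²w3 but no w with w3Rw and w3R²w.
Valid on: (b), (c).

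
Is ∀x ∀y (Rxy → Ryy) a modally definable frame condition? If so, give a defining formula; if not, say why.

The condition is shift-reflexivity. A defining modal formula is □(□r → r).

Definable; □(□r → r) defines it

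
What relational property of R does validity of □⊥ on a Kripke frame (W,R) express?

□⊥ is valid iff no world has any successor (otherwise □⊥ fails at any world with one).
Conversely, any frame satisfying ∀x ∀y ¬Rxy validates the schema.
So the correspondent is emptiness of R.

emptiness of R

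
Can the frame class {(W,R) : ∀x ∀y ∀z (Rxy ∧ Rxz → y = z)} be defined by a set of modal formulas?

Yes, by ◇r → □r

This is a Sahlqvist condition; the CD axiom ◇r → □r defines it.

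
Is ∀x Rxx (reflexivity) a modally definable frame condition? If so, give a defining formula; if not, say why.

Yes — defined by □q → q

This is a Sahlqvist condition; the T axiom □q → q defines it.
Suppose □q→q is valid. At any x set V(q)={w : Rxw}. Then □q holds at x, so q holds at x, i.e. Rxx.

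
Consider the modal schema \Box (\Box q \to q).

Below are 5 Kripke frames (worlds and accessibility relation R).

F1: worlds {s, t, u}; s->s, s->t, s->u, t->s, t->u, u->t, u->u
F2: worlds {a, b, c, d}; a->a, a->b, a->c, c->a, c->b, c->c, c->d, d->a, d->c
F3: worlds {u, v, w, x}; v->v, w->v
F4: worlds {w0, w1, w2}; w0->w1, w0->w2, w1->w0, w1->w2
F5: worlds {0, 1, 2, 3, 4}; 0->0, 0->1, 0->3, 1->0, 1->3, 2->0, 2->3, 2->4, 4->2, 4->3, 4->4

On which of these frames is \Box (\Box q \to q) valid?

The schema corresponds to shift-reflexivity: \forall x \forall y (Rxy \to Ryy).
F1: fails — Rut but not Rtt.
F2: fails — Rcd but not Rdd.
F3: satisfies the condition.
F4: fails — Rw1w2 but not Rw2w2.
F5: fails — R43 but not R33.

F3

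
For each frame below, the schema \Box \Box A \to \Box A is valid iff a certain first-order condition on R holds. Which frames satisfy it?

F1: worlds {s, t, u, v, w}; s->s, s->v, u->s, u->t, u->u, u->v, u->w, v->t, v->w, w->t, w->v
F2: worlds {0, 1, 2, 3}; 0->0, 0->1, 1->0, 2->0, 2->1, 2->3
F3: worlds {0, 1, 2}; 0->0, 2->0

The schema corresponds to density: \forall x \forall y (Rxy \to \exists z (Rxz \wedge Rzy)).
F1: fails — Rvw but no z with Rvz and Rzw.
F2: fails — R23 but no z with R2z and Rz3.
F3: ✓.

F3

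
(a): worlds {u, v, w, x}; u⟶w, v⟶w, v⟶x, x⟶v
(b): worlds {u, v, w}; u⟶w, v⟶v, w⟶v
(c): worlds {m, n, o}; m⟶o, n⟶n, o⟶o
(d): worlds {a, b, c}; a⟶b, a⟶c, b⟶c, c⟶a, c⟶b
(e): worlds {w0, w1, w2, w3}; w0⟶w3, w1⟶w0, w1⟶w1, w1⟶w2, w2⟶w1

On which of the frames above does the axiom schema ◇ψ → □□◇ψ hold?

The schema corresponds to a generalized confluence (Geach) condition: ∀x ∀y ∀z ((xRy ∧ xR²z) → ∃w (y = w ∧ zRw)).
(a): fails — xRv, xR²w but no t with v=t and wRt.
(b): fails — uRw, uR²v but no t with w=t and vRt.
(c): holds.
(d): fails — aRb, aR²b but no w with b=w and bRw.
(e): fails — w1Rw0, w1R²w0 but no w with w0=w and w0Rw.
Valid on: (c).

(c)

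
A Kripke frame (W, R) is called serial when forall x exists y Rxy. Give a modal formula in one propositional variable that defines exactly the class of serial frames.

A defining formula is □r → ◇r (the D axiom).
Suppose □r→◇r is valid. At any x set V(r)=W. Then □r at x, so ◇r at x, so x has a successor.

□r → ◇r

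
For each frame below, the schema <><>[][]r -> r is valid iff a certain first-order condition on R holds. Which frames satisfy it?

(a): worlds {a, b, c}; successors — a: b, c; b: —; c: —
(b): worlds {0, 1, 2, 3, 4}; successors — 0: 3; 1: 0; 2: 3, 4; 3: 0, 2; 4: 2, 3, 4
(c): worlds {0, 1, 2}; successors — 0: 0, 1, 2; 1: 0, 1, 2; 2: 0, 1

This is the axiom for a generalized confluence (Geach) condition; its first-order frame correspondent is forall x forall y (x R^2 y -> exists w (y R^2 w & x = w)).
(a): satisfies the condition.
(b): fails — 1R²3 but no w with 3R²w and 1=w.
(c): satisfies the condition.

(a), (c)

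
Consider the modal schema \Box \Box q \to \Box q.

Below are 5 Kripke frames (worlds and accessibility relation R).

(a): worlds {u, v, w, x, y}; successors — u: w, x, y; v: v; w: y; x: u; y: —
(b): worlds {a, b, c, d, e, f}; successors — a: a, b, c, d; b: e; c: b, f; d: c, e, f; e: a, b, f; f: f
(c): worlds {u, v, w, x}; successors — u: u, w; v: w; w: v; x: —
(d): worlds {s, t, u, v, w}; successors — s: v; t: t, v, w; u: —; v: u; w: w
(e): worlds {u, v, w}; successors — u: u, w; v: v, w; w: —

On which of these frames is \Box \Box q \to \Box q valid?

(e)

Frame correspondent (Sahlqvist): \forall x \forall y (Rxy \to \exists z (Rxz \wedge Rzy)) — i.e. density.
(a): fails — Ruw but no z with Ruz and Rzw.
(b): fails — Rde but no z with Rdz and Rze.
(c): fails — Rvw but no z with Rvz and Rzw.
(d): fails — Rvu but no z with Rvz and Rzu.
(e): holds.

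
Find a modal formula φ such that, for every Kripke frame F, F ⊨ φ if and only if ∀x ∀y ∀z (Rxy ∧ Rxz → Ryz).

◇ψ → □◇ψ

A defining formula is ◇ψ → □◇ψ (the 5 axiom).
Suppose ◇ψ→□◇ψ is valid. Take Rxy, Rxz and set V(ψ)={y}. Then ◇ψ at x, so □◇ψ at x, so ◇ψ at z, so some w with Rzw has ψ; w=y, i.e. Rzy. By symmetry of the argument, Ryz.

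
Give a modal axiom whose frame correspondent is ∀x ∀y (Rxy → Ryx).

A defining formula is s → □◇s (the B axiom).

s → □◇s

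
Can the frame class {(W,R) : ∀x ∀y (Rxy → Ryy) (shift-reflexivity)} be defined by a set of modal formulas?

Definable; □(□r → r) defines it

Yes: it is shift-reflexivity, defined by the T□ schema □(□r → r).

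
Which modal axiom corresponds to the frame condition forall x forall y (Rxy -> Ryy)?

The condition is shift-reflexivity. The T□ schema □(□p → p) defines it.
Suppose □(□p→p) is valid. Take Rxy and set V(p)={w : Ryw}. Then at y, □p holds; since □(□p→p) at x, □p→p at y, so p at y, i.e. Ryy.

□(□p → p)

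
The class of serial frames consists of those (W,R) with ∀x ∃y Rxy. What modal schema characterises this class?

□q → ◇q

A defining formula is □q → ◇q (the D axiom).
Suppose □q→◇q is valid. At any x set V(q)=W. Then □q at x, so ◇q at x, so x has a successor.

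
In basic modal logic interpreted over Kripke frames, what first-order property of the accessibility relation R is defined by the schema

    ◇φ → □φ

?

partial functionality

Suppose ◇φ→□φ is valid. Take Rxy, Rxz and set V(φ)={y}. Then ◇φ at x, so □φ at x, so φ at z, i.e. z=y.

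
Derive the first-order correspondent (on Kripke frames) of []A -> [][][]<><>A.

forall x forall z (x R^3 z -> exists w (xRw & z R^2 w))

This is a Sahlqvist (Geach-type) schema ◇^0□^1A → □^3◇^2A.
Minimal-valuation argument: fix x; take any y with xR^0y and any z with xR^3z. Set V(A) to the set of worlds R-reachable from y in exactly 1 step. Then □^1A holds at y, so the antecedent holds at x; validity forces ◇^2A at z, giving a w with zR^2w and yR^1w.
First-order correspondent: forall x forall z (x R^3 z -> exists w (xRw & z R^2 w)).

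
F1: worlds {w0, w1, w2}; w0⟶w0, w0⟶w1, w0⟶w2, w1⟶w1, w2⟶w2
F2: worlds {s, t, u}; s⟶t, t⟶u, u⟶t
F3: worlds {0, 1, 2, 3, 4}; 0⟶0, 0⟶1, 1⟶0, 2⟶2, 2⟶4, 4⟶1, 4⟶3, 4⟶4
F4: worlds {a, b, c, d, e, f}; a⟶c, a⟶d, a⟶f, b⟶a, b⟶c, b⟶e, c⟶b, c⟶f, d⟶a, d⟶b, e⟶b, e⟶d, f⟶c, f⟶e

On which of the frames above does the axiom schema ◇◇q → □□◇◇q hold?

The schema corresponds to a generalized confluence (Geach) condition: ∀x ∀y ∀z ((xR²y ∧ xR²z) → ∃w (y = w ∧ zR²w)).
F1: fails — w0R²w0, w0R²w1 but no w with w0=w and w1R²w.
F2: satisfies the condition.
F3: fails — 2R²1, 2R²3 but no w with 1=w and 3R²w.
F4: fails — aR²a, aR²b but no w with a=w and bR²w.
Valid on: F2.

F2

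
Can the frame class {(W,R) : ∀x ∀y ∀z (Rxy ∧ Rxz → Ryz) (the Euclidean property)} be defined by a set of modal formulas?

Definable; ◇p → □◇p defines it

The condition is the Euclidean property. A defining modal formula is ◇p → □◇p.
Suppose ◇p→□◇p is valid. Take Rxy, Rxz and set V(p)={y}. Then ◇p at x, so □◇p at x, so ◇p at z, so some w with Rzw has p; w=y, i.e. Rzy. By symmetry of the argument, Ryz.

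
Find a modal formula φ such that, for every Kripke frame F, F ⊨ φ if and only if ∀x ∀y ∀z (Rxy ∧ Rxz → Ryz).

A defining formula is ◇ψ → □◇ψ (the 5 axiom).
Suppose ◇ψ→□◇ψ is valid. Take Rxy, Rxz and set V(ψ)={y}. Then ◇ψ at x, so □◇ψ at x, so ◇ψ at z, so some w with Rzw has ψ; w=y, i.e. Rzy. By symmetry of the argument, Ryz.

◇ψ → □◇ψ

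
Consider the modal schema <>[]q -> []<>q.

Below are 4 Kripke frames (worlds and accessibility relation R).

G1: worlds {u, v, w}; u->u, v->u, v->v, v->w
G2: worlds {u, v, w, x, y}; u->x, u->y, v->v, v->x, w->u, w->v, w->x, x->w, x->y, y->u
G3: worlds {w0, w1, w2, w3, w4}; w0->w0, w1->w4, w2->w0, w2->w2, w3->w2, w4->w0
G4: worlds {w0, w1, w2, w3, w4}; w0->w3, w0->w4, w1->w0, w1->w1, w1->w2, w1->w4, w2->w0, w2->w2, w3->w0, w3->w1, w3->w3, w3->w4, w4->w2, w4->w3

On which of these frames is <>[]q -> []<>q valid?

G3

The schema corresponds to convergence: forall x forall y forall z (Rxy & Rxz -> exists w (Ryw & Rzw)).
G1: fails — Rvu and Rvw but u and w have no common successor.
G2: fails — Rux and Ruy but x and y have no common successor.
G3: condition met.
G4: fails — Rw1w2 and Rw1w0 but w2 and w0 have no common successor.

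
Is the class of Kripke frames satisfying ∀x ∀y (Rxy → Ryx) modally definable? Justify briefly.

Yes: it is symmetry, defined by the B schema q → □◇q.
Suppose q→□◇q is valid. Take Rxy and set V(q)={x}. Then q at x, so □◇q at x, so ◇q at y, so some z with Ryz has q; z=x, i.e. Ryx.

Yes — defined by q → □◇q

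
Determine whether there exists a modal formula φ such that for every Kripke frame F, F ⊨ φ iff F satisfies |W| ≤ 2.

If a class were modally definable it would be closed under disjoint unions (Goldblatt–Thomason).
Any modal formula valid on each of 3 disjoint one-world frames is valid on their disjoint union (validity is preserved under disjoint unions). Each one-world frame has |W|=1≤2, but the union has |W|=3.
So the class is not modally definable.

Not definable by any modal formula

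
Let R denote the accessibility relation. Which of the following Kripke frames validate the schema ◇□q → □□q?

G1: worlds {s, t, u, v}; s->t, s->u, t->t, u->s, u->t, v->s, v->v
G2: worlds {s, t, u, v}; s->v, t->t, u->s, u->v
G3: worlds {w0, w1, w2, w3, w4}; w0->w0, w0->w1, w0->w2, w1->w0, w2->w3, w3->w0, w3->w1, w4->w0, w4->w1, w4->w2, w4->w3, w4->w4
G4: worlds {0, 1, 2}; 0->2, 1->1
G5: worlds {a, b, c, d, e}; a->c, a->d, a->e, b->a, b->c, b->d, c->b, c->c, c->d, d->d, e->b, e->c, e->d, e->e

G4

This is the axiom for a generalized confluence (Geach) condition; its first-order frame correspondent is ∀x ∀y ∀z ((xRy ∧ xR²z) → ∃w (yRw ∧ z = w)).
G1: fails — sRt, sR²s but no w with tRw and s=w.
G2: fails — uRv, uR²v but no w with vRw and v=w.
G3: fails — w0Rw0, w0R²w3 but no w with w0Rw and w3=w.
G4: satisfies the condition.
G5: fails — aRc, aR²e but no w with cRw and e=w.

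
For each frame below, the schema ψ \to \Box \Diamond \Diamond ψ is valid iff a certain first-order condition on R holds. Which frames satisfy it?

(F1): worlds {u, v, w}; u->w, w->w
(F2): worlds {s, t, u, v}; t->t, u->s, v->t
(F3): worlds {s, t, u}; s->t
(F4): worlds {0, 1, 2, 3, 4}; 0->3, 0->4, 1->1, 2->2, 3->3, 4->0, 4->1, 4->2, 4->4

none

This is the axiom for a generalized confluence (Geach) condition; its first-order frame correspondent is \forall x \forall z (xRz \to \exists w (x = w \wedge z R^2 w)).
(F1): fails — uRw but no t with u=t and wR²t.
(F2): fails — uRs but no w with u=w and sR²w.
(F3): fails — sRt but no w with s=w and tR²w.
(F4): fails — 0R3 but no w with 0=w and 3R²w.
Valid on no frame.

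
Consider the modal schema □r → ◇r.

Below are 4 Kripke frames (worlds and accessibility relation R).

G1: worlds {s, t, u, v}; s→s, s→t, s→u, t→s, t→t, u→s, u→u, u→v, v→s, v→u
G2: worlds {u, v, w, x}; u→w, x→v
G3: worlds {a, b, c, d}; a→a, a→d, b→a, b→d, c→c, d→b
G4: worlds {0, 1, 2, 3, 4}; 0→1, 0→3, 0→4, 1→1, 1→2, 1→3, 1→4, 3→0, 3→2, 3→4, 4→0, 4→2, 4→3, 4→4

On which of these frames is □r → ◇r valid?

G1, G3

Frame correspondent (Sahlqvist): ∀x ∃y Rxy — i.e. seriality.
G1: condition met.
G2: fails — world v has no successor.
G3: condition met.
G4: fails — world 2 has no successor.
Valid on: G1, G3.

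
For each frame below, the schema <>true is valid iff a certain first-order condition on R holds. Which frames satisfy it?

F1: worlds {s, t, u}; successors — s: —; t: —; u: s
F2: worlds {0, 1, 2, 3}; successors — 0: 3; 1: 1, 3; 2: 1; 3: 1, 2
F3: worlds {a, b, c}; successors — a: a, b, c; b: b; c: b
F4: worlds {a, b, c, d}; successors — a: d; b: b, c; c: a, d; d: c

This is the axiom for seriality; its first-order frame correspondent is forall x exists y Rxy.
F1: fails — world s has no successor.
F2: ✓.
F3: ✓.
F4: ✓.

F2, F3, F4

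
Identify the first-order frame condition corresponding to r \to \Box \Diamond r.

Symmetry

This schema is the B axiom.
It corresponds to symmetry: \forall x \forall y (Rxy \to Ryx).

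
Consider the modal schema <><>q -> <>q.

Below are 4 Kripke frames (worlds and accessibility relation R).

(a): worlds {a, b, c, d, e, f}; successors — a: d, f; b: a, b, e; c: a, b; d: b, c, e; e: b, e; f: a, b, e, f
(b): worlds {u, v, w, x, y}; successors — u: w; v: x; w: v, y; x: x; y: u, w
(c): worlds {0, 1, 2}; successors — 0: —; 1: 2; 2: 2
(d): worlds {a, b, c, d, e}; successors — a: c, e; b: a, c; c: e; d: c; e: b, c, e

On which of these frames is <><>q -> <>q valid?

(c)

Frame correspondent (Sahlqvist): forall x forall y forall z (Rxy & Ryz -> Rxz) — i.e. transitivity.
(a): fails — Reb and Rba but not Rea.
(b): fails — Ruw and Rwy but not Ruy.
(c): ✓.
(d): fails — Rbc and Rce but not Rbe.
Valid on: (c).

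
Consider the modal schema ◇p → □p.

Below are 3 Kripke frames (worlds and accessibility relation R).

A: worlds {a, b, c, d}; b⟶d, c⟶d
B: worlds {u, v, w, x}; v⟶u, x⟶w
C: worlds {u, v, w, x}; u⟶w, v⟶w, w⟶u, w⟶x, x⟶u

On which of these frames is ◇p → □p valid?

Frame correspondent (Sahlqvist): ∀x ∀y ∀z (Rxy ∧ Rxz → y = z) — i.e. partial functionality.
A: satisfies the condition.
B: satisfies the condition.
C: fails — w sees both u and x.

A, B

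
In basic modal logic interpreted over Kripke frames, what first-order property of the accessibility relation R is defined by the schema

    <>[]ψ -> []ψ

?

the Euclidean property

This is frame-equivalent to ◇ψ → □◇ψ (substitute ¬ψ for ψ and contrapose).
Suppose ◇ψ→□◇ψ is valid. Take Rxy, Rxz and set V(ψ)={y}. Then ◇ψ at x, so □◇ψ at x, so ◇ψ at z, so some w with Rzw has ψ; w=y, i.e. Rzy. By symmetry of the argument, Ryz.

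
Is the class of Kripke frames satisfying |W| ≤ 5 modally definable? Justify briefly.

If a class were modally definable it would be closed under disjoint unions (Goldblatt–Thomason).
Any modal formula valid on each of 6 disjoint one-world frames is valid on their disjoint union (validity is preserved under disjoint unions). Each one-world frame has |W|=1≤5, but the union has |W|=6.
So no modal formula (or set of formulas) defines exactly the |W|≤5 frames.

No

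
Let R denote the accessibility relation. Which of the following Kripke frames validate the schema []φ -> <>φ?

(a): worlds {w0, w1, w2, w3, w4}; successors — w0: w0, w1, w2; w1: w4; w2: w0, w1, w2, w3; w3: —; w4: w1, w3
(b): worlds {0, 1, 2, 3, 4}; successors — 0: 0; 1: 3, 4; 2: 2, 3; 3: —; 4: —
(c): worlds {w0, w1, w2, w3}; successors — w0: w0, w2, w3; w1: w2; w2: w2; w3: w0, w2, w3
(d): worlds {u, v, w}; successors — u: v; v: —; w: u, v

Frame correspondent (Sahlqvist): forall x exists y Rxy — i.e. seriality.
(a): fails — world w3 has no successor.
(b): fails — world 3 has no successor.
(c): condition met.
(d): fails — world v has no successor.
Valid on: (c).

(c)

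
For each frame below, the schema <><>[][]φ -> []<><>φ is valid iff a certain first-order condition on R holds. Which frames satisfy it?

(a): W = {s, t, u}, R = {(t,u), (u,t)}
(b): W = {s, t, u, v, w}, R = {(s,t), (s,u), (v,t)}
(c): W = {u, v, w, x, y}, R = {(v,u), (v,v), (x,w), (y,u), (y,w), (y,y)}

Frame correspondent (Sahlqvist): forall x forall y forall z ((x R^2 y & xRz) -> exists w (y R^2 w & z R^2 w)) — i.e. a generalized confluence (Geach) condition.
(a): fails — tR²t, tRu but no w with tR²w and uR²w.
(b): condition met.
(c): fails — vR²u, vRu but no t with uR²t and uR²t.

(b)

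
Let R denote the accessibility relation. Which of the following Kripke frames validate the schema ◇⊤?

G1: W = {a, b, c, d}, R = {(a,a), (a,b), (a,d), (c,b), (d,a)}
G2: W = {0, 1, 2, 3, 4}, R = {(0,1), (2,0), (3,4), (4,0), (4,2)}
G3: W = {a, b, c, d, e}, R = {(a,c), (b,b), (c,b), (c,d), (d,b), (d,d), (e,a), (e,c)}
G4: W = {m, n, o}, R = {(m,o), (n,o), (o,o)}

G3, G4

Frame correspondent (Sahlqvist): ∀x ∃y Rxy — i.e. seriality.
G1: fails — world b has no successor.
G2: fails — world 1 has no successor.
G3: holds.
G4: holds.
Valid on: G3, G4.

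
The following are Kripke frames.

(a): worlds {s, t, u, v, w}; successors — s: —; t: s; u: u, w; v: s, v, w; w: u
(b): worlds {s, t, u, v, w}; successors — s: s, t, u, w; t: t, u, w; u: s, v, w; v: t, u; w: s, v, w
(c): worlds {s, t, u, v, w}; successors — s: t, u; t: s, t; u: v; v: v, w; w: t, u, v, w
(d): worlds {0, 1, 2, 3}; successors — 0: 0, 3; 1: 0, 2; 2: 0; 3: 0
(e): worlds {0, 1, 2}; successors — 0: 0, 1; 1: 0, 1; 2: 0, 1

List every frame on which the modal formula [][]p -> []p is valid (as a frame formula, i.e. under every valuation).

(b), (e)

This is the axiom for density; its first-order frame correspondent is forall x forall y (Rxy -> exists z (Rxz & Rzy)).
(a): fails — Rts but no z with Rtz and Rzs.
(b): ✓.
(c): fails — Rsu but no z with Rsz and Rzu.
(d): fails — R12 but no z with R1z and Rz2.
(e): ✓.
Valid on: (b), (e).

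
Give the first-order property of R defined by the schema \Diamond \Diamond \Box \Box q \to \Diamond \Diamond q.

\forall x \forall y (x R^2 y \to \exists w (y R^2 w \wedge x R^2 w))

This is a Sahlqvist (Geach-type) schema ◇^2□^2q → □^0◇^2q.
Minimal-valuation argument: fix x; take any y with xR^2y and any z with xR^0z. Set V(q) to the set of worlds R-reachable from y in exactly 2 steps. Then □^2q holds at y, so the antecedent holds at x; validity forces ◇^2q at z, giving a w with zR^2w and yR^2w.
First-order correspondent: \forall x \forall y (x R^2 y \to \exists w (y R^2 w \wedge x R^2 w)).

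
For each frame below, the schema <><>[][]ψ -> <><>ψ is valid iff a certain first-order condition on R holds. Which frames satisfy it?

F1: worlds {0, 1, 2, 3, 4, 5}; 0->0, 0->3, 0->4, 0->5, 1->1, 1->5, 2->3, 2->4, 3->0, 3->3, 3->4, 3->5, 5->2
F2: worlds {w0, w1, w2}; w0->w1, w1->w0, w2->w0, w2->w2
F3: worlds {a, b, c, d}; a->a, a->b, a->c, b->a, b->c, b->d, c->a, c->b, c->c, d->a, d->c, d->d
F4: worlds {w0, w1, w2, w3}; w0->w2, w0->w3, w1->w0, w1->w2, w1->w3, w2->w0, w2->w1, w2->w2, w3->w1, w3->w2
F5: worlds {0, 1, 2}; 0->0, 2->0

Frame correspondent (Sahlqvist): forall x forall y (x R^2 y -> exists w (y R^2 w & x R^2 w)) — i.e. a generalized confluence (Geach) condition.
F1: fails — 0R²4 but no w with 4R²w and 0R²w.
F2: ✓.
F3: ✓.
F4: ✓.
F5: ✓.

F2, F3, F4, F5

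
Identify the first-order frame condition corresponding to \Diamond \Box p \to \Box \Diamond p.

This schema is the .2 axiom.
It corresponds to convergence: \forall x \forall y \forall z (Rxy \wedge Rxz \to \exists w (Ryw \wedge Rzw)).

convergence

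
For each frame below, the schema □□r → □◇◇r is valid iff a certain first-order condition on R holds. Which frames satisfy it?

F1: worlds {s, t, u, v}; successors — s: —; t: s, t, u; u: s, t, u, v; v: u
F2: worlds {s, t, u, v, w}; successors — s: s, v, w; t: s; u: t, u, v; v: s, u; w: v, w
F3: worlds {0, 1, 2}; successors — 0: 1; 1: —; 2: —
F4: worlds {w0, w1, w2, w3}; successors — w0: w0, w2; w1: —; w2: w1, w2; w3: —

Frame correspondent (Sahlqvist): ∀x ∀z (xRz → ∃w (xR²w ∧ zR²w)) — i.e. a generalized confluence (Geach) condition.
F1: fails — tRs but no w with tR²w and sR²w.
F2: satisfies the condition.
F3: fails — 0R1 but no w with 0R²w and 1R²w.
F4: fails — w2Rw1 but no w with w2R²w and w1R²w.
Valid on: F2.

F2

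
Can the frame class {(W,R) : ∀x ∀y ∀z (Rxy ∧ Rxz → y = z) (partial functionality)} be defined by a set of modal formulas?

This is a Sahlqvist condition; the CD axiom ◇q → □q defines it.
Suppose ◇q→□q is valid. Take Rxy, Rxz and set V(q)={y}. Then ◇q at x, so □q at x, so q at z, i.e. z=y.

Yes, by ◇q → □q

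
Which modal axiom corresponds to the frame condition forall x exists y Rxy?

This is seriality; the standard corresponding axiom is D: □q → ◇q.
Suppose □q→◇q is valid. At any x set V(q)=W. Then □q at x, so ◇q at x, so x has a successor.

□q → ◇q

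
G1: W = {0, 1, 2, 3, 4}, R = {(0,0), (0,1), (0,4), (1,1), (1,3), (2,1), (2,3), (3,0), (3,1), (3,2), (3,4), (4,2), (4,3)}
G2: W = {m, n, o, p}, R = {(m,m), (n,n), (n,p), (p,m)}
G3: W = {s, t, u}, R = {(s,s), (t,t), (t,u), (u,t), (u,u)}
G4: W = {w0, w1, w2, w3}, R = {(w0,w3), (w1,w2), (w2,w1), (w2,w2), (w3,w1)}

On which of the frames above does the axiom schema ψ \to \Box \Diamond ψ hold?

This is the axiom for symmetry; its first-order frame correspondent is \forall x \forall y (Rxy \to Ryx).
G1: fails — R01 but not R10.
G2: fails — Rnp but not Rpn.
G3: ✓.
G4: fails — Rw3w1 but not Rw1w3.
Valid on: G3.

G3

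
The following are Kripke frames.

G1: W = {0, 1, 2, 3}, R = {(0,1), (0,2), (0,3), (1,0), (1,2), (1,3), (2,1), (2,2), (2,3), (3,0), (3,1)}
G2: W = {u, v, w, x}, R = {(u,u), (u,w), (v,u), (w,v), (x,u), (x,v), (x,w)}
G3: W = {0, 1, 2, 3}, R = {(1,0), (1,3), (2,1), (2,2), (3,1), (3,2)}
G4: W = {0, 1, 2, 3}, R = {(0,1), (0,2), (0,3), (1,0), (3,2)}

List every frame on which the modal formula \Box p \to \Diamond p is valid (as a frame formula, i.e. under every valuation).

Frame correspondent (Sahlqvist): \forall x \exists y Rxy — i.e. seriality.
G1: satisfies the condition.
G2: satisfies the condition.
G3: fails — world 0 has no successor.
G4: fails — world 2 has no successor.

G1, G2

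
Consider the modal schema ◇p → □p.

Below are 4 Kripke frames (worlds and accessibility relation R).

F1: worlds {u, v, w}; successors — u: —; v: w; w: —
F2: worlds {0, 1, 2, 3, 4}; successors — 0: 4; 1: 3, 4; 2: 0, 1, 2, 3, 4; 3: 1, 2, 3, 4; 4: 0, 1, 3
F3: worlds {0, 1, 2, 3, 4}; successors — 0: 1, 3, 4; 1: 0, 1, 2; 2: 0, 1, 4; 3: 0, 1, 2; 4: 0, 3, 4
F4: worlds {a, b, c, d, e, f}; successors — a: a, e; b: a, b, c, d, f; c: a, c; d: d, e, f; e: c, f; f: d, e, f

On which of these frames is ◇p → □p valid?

F1

The schema corresponds to partial functionality: ∀x ∀y ∀z (Rxy ∧ Rxz → y = z).
F1: holds.
F2: fails — 1 sees both 3 and 4.
F3: fails — 0 sees both 1 and 3.
F4: fails — a sees both a and e.
Valid on: F1.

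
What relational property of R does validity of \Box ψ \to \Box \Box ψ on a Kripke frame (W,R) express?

This schema is the 4 axiom.
Its frame correspondent is transitivity — \forall x \forall y \forall z (Rxy \wedge Ryz \to Rxz).

Transitivity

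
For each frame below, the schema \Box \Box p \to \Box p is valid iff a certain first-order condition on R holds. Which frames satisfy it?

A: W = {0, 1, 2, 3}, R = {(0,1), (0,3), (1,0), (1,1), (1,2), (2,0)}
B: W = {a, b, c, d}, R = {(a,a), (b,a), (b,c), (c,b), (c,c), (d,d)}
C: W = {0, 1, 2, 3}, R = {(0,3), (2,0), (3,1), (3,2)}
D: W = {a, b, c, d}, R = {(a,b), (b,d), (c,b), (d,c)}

Frame correspondent (Sahlqvist): \forall x \forall y (Rxy \to \exists z (Rxz \wedge Rzy)) — i.e. density.
A: fails — R20 but no z with R2z and Rz0.
B: satisfies the condition.
C: fails — R20 but no z with R2z and Rz0.
D: fails — Rab but no z with Raz and Rzb.

B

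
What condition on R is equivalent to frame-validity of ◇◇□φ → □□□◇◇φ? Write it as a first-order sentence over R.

This is a Sahlqvist (Geach-type) schema ◇^2□^1φ → □^3◇^2φ.
Minimal-valuation argument: fix x; take any y with xR^2y and any z with xR^3z. Set V(φ) to the set of worlds R-reachable from y in exactly 1 step. Then □^1φ holds at y, so the antecedent holds at x; validity forces ◇^2φ at z, giving a w with zR^2w and yR^1w.
First-order correspondent: ∀x ∀y ∀z ((xR²y ∧ xR³z) → ∃w (yRw ∧ zR²w)).

∀x ∀y ∀z ((xR²y ∧ xR³z) → ∃w (yRw ∧ zR²w))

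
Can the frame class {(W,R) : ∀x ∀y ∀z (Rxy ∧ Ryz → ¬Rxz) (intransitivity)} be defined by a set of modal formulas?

If a class were modally definable it would be closed under surjective bounded morphisms (Goldblatt–Thomason).
The 7-cycle (worlds a,b,c,d,e,f,g with a→b→c→d→e→f→g→a) is intransitive. Mapping every world to a single reflexive point • is a surjective bounded morphism; the reflexive point is not intransitive (R••∧R•• but R••).
So the class is not modally definable.

Not modally definable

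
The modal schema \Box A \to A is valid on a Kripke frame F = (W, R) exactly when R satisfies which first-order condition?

Reflexivity

This schema is the T axiom.
It corresponds to reflexivity: \forall x Rxx.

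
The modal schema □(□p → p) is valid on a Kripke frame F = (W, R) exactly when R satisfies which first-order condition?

Suppose □(□p→p) is valid. Take Rxy and set V(p)={w : Ryw}. Then at y, □p holds; since □(□p→p) at x, □p→p at y, so p at y, i.e. Ryy.
Conversely, on a frame with shift-reflexivity the schema holds at every world under every valuation.
Frame condition: ∀x ∀y (Rxy → Ryy).

shift-reflexivity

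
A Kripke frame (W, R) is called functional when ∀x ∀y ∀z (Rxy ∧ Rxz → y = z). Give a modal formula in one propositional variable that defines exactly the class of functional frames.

The condition is partial functionality. The CD schema ◇ψ → □ψ defines it.
Suppose ◇ψ→□ψ is valid. Take Rxy, Rxz and set V(ψ)={y}. Then ◇ψ at x, so □ψ at x, so ψ at z, i.e. z=y.

◇ψ → □ψ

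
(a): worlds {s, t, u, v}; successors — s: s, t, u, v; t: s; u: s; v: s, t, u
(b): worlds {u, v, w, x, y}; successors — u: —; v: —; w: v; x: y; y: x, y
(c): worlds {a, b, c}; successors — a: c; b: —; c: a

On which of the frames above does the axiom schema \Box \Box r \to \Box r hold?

(a)

This is the axiom for density; its first-order frame correspondent is \forall x \forall y (Rxy \to \exists z (Rxz \wedge Rzy)).
(a): condition met.
(b): fails — Rwv but no z with Rwz and Rzv.
(c): fails — Rac but no z with Raz and Rzc.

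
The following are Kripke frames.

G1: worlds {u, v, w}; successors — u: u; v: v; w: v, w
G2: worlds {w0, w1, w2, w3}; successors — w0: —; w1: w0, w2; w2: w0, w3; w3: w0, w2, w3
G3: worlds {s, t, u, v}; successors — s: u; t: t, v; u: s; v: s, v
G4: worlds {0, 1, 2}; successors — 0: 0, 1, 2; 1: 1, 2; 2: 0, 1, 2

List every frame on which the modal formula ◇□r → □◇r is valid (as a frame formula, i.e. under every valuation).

G1, G4

The schema corresponds to convergence: ∀x ∀y ∀z (Rxy ∧ Rxz → ∃w (Ryw ∧ Rzw)).
G1: holds.
G2: fails — Rw1w2 and Rw1w0 but w2 and w0 have no common successor.
G3: fails — Rvv and Rvs but v and s have no common successor.
G4: holds.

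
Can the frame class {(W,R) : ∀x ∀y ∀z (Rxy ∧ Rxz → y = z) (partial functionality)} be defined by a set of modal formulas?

Yes: it is partial functionality, defined by the CD schema ◇p → □p.
Suppose ◇p→□p is valid. Take Rxy, Rxz and set V(p)={y}. Then ◇p at x, so □p at x, so p at z, i.e. z=y.

Yes, by ◇p → □p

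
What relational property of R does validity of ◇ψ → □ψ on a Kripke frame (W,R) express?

partial functionality

Suppose ◇ψ→□ψ is valid. Take Rxy, Rxz and set V(ψ)={y}. Then ◇ψ at x, so □ψ at x, so ψ at z, i.e. z=y.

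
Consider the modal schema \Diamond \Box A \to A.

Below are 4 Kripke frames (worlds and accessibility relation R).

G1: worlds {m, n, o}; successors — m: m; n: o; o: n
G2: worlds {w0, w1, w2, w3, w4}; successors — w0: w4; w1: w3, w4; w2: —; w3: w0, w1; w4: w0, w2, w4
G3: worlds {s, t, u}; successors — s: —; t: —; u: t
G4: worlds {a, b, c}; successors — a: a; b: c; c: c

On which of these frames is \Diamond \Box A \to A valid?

G1

Frame correspondent (Sahlqvist): \forall x \forall y (Rxy \to Ryx) — i.e. symmetry.
G1: ✓.
G2: fails — Rw3w0 but not Rw0w3.
G3: fails — Rut but not Rtu.
G4: fails — Rbc but not Rcb.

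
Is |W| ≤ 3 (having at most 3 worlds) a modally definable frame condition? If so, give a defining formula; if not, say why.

If a class were modally definable it would be closed under disjoint unions (Goldblatt–Thomason).
Any modal formula valid on each of 4 disjoint one-world frames is valid on their disjoint union (validity is preserved under disjoint unions). Each one-world frame has |W|=1≤3, but the union has |W|=4.
Hence having at most 3 worlds is not modally definable.

Not definable by any modal formula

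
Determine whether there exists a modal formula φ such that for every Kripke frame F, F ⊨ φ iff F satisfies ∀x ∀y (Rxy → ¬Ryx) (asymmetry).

Not modally definable

If a class were modally definable it would be closed under surjective bounded morphisms (Goldblatt–Thomason).
The 3-cycle (worlds w0,w1,w2 with w0→w1→w2→w0) is asymmetric. Mapping every world to a single reflexive point • is a surjective bounded morphism, and the reflexive point is not asymmetric (R•• but asymmetry requires ¬R••).
So the class is not modally definable.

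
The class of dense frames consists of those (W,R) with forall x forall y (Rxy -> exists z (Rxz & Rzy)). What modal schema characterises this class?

□□r → □r

This is density; the standard corresponding axiom is C4: □□r → □r.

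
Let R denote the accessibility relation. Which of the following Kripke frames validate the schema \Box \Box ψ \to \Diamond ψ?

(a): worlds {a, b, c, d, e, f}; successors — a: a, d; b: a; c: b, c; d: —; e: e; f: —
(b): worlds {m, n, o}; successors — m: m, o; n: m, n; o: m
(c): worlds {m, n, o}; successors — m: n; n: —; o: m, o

(b)

Frame correspondent (Sahlqvist): \forall x \exists w (x R^2 w \wedge xRw) — i.e. a generalized confluence (Geach) condition.
(a): fails — at d but no w with dR²w and dRw.
(b): holds.
(c): fails — at m but no w with mR²w and mRw.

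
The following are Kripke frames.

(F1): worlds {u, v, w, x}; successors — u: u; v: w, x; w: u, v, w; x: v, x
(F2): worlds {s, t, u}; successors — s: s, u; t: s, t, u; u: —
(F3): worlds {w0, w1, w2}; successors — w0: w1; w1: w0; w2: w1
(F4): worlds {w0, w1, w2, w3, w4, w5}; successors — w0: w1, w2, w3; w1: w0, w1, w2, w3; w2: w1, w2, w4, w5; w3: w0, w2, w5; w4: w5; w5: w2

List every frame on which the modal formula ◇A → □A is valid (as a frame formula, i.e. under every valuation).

Frame correspondent (Sahlqvist): ∀x ∀y ∀z (Rxy ∧ Rxz → y = z) — i.e. partial functionality.
(F1): fails — v sees both w and x.
(F2): fails — s sees both s and u.
(F3): ✓.
(F4): fails — w0 sees both w1 and w2.
Valid on: (F3).

(F3)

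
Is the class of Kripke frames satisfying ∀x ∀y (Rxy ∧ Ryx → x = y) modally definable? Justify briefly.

Modal frame validity is preserved under surjective bounded morphisms.
The 4-cycle (worlds a,b,c,d with a→b→c→d→a) is antisymmetric. Sending even-indexed worlds to s and odd-indexed worlds to t is a surjective bounded morphism onto the two-world frame with s↔t, which is not antisymmetric.
So the class is not modally definable.

Not modally definable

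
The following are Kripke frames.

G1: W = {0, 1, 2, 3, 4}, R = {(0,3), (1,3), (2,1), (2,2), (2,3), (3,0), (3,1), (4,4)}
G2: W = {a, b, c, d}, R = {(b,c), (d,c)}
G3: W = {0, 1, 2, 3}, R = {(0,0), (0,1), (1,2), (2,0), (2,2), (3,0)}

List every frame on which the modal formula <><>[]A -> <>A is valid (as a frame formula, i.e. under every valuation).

G1, G2

Frame correspondent (Sahlqvist): forall x forall y (x R^2 y -> exists w (yRw & xRw)) — i.e. a generalized confluence (Geach) condition.
G1: ✓.
G2: ✓.
G3: fails — 0R²1 but no w with 1Rw and 0Rw.
Valid on: G1, G2.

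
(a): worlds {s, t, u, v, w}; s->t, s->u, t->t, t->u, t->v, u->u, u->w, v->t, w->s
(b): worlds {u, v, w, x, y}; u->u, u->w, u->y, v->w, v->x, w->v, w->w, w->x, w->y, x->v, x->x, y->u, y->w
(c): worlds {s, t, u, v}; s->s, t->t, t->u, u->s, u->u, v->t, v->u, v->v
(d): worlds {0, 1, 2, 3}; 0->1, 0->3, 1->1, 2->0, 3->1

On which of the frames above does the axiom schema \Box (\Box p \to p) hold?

(c)

The schema corresponds to shift-reflexivity: \forall x \forall y (Rxy \to Ryy).
(a): fails — Rtv but not Rvv.
(b): fails — Rwy but not Ryy.
(c): holds.
(d): fails — R20 but not R00.
Valid on: (c).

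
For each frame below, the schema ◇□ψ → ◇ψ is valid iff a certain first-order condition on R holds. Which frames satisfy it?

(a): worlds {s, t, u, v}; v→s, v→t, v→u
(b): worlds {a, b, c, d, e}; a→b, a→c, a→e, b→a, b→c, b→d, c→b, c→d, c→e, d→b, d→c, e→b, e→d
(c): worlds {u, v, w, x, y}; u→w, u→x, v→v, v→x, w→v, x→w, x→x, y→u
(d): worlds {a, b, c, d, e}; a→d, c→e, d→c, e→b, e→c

This is the axiom for a generalized confluence (Geach) condition; its first-order frame correspondent is ∀x ∀y (xRy → ∃w (yRw ∧ xRw)).
(a): fails — vRs but no w with sRw and vRw.
(b): holds.
(c): fails — uRw but no t with wRt and uRt.
(d): fails — aRd but no w with dRw and aRw.

(b)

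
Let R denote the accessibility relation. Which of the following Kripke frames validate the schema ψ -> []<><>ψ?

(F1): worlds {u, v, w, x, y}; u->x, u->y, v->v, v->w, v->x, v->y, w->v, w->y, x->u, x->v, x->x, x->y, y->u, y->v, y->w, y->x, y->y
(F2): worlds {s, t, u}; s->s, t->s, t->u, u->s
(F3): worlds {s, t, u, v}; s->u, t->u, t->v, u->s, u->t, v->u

(F1)

This is the axiom for a generalized confluence (Geach) condition; its first-order frame correspondent is forall x forall z (xRz -> exists w (x = w & z R^2 w)).
(F1): condition met.
(F2): fails — tRs but no w with t=w and sR²w.
(F3): fails — sRu but no w with s=w and uR²w.
Valid on: (F1).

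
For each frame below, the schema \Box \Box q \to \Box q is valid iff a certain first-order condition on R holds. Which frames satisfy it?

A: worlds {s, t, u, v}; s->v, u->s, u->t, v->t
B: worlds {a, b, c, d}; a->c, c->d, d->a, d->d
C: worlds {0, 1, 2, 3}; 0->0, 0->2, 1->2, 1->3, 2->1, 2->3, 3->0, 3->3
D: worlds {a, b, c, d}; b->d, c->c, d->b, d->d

D

The schema corresponds to density: \forall x \forall y (Rxy \to \exists z (Rxz \wedge Rzy)).
A: fails — Rus but no z with Ruz and Rzs.
B: fails — Rac but no z with Raz and Rzc.
C: fails — R12 but no z with R1z and Rz2.
D: satisfies the condition.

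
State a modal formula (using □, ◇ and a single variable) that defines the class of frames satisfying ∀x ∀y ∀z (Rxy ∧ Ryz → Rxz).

□ψ → □□ψ

The condition is transitivity. The 4 schema □ψ → □□ψ defines it.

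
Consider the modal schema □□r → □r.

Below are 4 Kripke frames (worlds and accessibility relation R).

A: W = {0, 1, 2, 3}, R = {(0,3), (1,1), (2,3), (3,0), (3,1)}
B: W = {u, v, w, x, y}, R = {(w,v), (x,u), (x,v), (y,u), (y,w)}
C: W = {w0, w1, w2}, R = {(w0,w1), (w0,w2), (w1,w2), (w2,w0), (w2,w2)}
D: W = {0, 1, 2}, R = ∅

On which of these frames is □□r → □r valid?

Frame correspondent (Sahlqvist): ∀x ∀y (Rxy → ∃z (Rxz ∧ Rzy)) — i.e. density.
A: fails — R23 but no z with R2z and Rz3.
B: fails — Rxu but no z with Rxz and Rzu.
C: fails — Rw0w1 but no z with Rw0z and Rzw1.
D: condition met.

D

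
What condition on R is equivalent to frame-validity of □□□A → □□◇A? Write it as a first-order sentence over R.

This is a Sahlqvist (Geach-type) schema ◇^0□^3A → □^2◇^1A.
Minimal-valuation argument: fix x; take any y with xR^0y and any z with xR^2z. Set V(A) to the set of worlds R-reachable from y in exactly 3 steps. Then □^3A holds at y, so the antecedent holds at x; validity forces ◇^1A at z, giving a w with zR^1w and yR^3w.
First-order correspondent: ∀x ∀z (xR²z → ∃w (xR³w ∧ zRw)).

∀x ∀z (xR²z → ∃w (xR³w ∧ zRw))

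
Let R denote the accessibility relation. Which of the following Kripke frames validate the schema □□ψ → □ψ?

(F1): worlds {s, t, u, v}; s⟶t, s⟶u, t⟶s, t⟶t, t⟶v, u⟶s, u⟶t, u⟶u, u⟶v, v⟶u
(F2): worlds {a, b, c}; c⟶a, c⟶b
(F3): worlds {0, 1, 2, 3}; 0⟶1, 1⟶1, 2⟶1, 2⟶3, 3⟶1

(F1)

This is the axiom for density; its first-order frame correspondent is ∀x ∀y (Rxy → ∃z (Rxz ∧ Rzy)).
(F1): ✓.
(F2): fails — Rca but no z with Rcz and Rza.
(F3): fails — R23 but no z with R2z and Rz3.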